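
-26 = -26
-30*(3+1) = -120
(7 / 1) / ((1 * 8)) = 7 / 8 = 0.88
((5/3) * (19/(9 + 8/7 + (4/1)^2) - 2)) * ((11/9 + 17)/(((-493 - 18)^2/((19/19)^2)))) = -191060/1290198861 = -0.00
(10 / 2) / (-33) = -5 / 33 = -0.15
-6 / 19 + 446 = 8468 / 19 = 445.68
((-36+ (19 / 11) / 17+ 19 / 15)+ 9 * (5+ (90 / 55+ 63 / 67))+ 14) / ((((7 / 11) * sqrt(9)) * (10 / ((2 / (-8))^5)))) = -69827 / 28702800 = -0.00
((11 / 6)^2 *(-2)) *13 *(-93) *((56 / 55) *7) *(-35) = -6082076 / 3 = -2027358.67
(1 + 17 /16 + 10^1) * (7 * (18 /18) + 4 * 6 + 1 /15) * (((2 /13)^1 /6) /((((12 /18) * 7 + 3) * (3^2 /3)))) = 44969 /107640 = 0.42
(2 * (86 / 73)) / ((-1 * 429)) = -172 / 31317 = -0.01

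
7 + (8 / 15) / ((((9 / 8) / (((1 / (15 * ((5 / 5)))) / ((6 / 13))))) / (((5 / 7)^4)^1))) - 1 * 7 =10400 / 583443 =0.02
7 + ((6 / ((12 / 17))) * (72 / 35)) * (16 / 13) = 12977 / 455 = 28.52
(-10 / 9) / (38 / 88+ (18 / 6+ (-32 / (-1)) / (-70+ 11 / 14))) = -142120 / 379821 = -0.37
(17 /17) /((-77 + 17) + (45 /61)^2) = -3721 /221235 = -0.02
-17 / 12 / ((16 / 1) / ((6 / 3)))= -17 / 96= -0.18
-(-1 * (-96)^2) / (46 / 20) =92160 / 23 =4006.96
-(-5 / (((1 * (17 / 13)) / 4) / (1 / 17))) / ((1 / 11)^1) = 2860 / 289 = 9.90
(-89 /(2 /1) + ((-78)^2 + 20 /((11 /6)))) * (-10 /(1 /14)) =-9317630 /11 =-847057.27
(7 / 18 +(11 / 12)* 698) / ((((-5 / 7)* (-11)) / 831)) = 11172518 / 165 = 67712.23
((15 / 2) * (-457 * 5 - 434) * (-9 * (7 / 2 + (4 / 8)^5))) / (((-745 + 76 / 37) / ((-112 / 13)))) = 511566255 / 68068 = 7515.52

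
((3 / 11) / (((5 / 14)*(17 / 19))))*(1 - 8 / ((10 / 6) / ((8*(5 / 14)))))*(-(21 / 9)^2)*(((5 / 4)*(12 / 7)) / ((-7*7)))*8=-27056 / 1309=-20.67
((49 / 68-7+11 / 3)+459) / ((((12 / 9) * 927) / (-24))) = -93103 / 10506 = -8.86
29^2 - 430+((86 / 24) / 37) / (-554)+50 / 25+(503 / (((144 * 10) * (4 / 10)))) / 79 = 192616088567 / 466370496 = 413.01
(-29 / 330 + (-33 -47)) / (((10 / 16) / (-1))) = 105716 / 825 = 128.14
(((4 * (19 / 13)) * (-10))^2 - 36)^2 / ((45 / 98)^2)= 3136959689410624 / 57836025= 54238853.54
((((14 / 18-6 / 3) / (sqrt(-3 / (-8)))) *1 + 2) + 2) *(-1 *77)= -154.32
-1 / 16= -0.06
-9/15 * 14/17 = -42/85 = -0.49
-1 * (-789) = 789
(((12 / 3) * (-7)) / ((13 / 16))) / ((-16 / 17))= 476 / 13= 36.62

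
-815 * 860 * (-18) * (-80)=-1009296000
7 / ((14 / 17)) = 17 / 2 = 8.50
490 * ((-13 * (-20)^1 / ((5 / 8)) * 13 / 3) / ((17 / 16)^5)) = 2778642513920 / 4259571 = 652329.19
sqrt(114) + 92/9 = 20.90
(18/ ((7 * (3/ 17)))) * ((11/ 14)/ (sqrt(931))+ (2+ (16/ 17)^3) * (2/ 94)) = 561 * sqrt(19)/ 6517+ 83532/ 95081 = 1.25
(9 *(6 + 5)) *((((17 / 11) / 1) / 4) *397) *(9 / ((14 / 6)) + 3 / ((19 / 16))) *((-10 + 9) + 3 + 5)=51569109 / 76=678540.91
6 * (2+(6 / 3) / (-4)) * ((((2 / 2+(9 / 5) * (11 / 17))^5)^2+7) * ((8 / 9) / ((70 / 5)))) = 178476759182153747260604 / 137812083038505859375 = 1295.07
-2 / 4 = -1 / 2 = -0.50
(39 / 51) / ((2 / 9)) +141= 4911 / 34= 144.44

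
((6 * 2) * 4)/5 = 48/5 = 9.60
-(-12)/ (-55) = -12/ 55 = -0.22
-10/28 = -5/14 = -0.36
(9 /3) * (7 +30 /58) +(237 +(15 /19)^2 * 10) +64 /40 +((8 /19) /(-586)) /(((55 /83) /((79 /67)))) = 3022346962389 /11303431645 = 267.38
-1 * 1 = -1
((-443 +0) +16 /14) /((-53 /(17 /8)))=52581 /2968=17.72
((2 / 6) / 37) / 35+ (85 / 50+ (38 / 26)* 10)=1648043 / 101010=16.32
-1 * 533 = -533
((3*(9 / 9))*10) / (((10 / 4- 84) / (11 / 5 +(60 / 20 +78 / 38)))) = -8268 / 3097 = -2.67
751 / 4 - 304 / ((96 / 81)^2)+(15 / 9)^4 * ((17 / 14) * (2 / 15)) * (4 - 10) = -1312445 / 36288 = -36.17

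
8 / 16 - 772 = -771.50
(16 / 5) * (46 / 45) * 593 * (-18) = -872896 / 25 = -34915.84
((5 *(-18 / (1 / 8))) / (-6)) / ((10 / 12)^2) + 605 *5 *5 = 76489 / 5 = 15297.80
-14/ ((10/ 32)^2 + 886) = -3584/ 226841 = -0.02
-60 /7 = -8.57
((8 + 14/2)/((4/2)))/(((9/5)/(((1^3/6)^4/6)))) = 0.00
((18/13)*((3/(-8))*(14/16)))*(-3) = 567/416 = 1.36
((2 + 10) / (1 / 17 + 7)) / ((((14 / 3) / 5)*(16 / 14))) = 51 / 32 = 1.59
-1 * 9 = -9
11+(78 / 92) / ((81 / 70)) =7286 / 621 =11.73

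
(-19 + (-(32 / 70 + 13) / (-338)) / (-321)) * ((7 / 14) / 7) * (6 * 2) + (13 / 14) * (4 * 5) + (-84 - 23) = -104.71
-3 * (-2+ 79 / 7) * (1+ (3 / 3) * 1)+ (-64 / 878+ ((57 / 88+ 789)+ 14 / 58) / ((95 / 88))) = 5722243511 / 8466115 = 675.90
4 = 4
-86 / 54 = -43 / 27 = -1.59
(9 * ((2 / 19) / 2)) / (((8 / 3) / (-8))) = -27 / 19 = -1.42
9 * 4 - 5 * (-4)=56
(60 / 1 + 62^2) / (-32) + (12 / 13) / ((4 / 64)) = -1394 / 13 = -107.23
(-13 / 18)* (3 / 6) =-13 / 36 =-0.36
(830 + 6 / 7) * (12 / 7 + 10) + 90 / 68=16217213 / 1666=9734.22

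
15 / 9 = 5 / 3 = 1.67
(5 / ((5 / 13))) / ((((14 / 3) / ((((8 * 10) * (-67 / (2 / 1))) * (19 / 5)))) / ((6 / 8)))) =-148941 / 7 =-21277.29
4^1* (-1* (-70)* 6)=1680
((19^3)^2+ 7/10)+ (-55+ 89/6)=705687623/15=47045841.53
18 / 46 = 9 / 23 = 0.39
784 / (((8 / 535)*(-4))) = -26215 / 2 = -13107.50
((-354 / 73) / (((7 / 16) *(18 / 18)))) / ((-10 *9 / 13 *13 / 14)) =1888 / 1095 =1.72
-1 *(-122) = 122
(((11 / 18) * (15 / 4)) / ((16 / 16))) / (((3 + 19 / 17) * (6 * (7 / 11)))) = 0.15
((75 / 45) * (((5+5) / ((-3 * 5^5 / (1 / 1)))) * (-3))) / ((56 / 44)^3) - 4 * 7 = -14404669 / 514500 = -28.00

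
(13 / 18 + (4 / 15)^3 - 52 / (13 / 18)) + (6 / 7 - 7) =-3657229 / 47250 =-77.40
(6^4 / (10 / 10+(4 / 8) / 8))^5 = 3833759992447475122176 / 1419857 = 2700102892366960.28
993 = 993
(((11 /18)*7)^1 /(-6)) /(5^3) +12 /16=2512 /3375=0.74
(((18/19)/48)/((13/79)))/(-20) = -237/39520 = -0.01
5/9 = 0.56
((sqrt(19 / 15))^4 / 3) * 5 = 361 / 135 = 2.67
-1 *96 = -96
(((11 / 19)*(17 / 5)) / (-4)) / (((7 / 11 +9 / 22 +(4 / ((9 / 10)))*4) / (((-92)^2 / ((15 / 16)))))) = -417850752 / 1770325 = -236.03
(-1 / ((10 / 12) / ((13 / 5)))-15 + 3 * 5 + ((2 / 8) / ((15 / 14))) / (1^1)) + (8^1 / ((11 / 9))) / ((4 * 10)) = -4493 / 1650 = -2.72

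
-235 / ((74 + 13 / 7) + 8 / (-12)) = -4935 / 1579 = -3.13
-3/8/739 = -3/5912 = -0.00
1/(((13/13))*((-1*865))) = -1/865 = -0.00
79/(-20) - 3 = -139/20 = -6.95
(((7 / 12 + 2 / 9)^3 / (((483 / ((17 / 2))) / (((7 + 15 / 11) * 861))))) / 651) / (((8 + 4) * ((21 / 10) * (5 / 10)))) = 84995665 / 10524263904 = 0.01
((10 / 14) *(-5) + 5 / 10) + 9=83 / 14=5.93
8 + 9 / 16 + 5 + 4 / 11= 2451 / 176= 13.93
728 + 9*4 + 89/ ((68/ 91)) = 60051/ 68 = 883.10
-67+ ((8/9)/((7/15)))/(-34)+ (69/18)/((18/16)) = -204503/3213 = -63.65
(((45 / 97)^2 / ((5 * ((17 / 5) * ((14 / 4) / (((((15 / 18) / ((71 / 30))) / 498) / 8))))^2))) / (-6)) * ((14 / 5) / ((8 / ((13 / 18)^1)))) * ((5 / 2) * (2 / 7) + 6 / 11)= -0.00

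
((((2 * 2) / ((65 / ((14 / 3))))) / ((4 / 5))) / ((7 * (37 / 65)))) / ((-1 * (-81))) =10 / 8991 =0.00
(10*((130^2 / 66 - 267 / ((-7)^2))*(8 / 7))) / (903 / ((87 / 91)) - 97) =470077240 / 139099191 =3.38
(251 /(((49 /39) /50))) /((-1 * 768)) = -81575 /6272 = -13.01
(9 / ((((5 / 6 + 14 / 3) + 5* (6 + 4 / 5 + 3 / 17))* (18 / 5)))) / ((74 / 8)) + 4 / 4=51141 / 50801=1.01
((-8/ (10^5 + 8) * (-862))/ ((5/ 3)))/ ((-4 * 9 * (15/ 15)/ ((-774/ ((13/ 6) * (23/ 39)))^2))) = -516403512/ 1224635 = -421.68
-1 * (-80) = 80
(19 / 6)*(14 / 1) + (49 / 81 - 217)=-13937 / 81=-172.06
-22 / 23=-0.96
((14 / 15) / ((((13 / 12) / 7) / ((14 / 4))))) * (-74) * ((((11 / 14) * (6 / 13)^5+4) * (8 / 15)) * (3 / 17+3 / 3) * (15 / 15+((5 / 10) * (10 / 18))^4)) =-31977429510045376 / 8075516931495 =-3959.80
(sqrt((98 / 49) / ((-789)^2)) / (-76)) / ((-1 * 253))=sqrt(2) / 15170892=0.00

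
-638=-638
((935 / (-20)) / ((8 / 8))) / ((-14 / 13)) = 2431 / 56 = 43.41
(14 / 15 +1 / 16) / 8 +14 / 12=2479 / 1920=1.29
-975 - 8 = -983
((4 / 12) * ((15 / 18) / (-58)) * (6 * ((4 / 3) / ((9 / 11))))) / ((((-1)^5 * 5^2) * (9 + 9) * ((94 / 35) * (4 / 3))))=77 / 2649672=0.00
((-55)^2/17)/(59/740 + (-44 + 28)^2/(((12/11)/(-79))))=-6715500/699646271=-0.01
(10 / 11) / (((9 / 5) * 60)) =5 / 594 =0.01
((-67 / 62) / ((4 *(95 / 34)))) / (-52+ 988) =-1139 / 11026080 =-0.00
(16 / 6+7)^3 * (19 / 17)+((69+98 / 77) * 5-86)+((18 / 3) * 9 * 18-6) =11314456 / 5049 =2240.93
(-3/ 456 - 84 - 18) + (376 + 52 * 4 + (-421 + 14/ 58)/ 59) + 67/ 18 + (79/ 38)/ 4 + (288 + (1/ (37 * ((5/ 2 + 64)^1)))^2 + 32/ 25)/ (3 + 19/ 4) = 596997734596971683/ 1156008274992900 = 516.43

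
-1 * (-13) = 13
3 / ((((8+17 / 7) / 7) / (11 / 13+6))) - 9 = 4542 / 949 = 4.79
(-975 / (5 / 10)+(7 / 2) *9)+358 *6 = 459 / 2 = 229.50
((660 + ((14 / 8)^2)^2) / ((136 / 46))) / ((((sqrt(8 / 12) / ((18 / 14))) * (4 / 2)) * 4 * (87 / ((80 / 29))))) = 2038605 * sqrt(6) / 3533824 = 1.41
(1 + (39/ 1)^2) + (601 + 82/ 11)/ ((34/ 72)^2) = 13512566/ 3179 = 4250.57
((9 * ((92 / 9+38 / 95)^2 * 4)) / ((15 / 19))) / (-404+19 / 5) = -17364784 / 1350675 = -12.86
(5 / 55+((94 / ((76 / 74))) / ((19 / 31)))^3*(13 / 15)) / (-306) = -11201853355786781 / 1187673265845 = -9431.76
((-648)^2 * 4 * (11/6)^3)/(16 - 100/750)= 77623920/119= 652301.85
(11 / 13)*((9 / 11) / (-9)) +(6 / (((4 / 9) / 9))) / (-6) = -1057 / 52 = -20.33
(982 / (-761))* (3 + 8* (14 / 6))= -63830 / 2283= -27.96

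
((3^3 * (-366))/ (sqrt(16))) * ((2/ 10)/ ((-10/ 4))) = 4941/ 25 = 197.64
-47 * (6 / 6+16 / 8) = -141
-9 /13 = -0.69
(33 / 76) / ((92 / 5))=165 / 6992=0.02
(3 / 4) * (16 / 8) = 1.50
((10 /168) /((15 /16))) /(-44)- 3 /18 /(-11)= 19 /1386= 0.01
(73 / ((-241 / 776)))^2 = 3208995904 / 58081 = 55250.36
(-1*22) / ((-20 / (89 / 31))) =979 / 310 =3.16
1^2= 1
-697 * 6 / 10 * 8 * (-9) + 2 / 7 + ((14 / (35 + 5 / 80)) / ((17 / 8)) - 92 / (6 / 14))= 3326401466 / 111265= 29896.21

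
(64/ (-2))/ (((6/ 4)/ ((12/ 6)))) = -128/ 3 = -42.67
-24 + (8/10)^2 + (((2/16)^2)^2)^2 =-9797894119/419430400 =-23.36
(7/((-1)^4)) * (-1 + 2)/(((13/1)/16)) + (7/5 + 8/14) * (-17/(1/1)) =-11329/455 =-24.90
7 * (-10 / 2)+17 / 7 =-228 / 7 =-32.57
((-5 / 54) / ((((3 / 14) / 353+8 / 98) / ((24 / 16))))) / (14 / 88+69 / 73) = -27778982 / 18164187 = -1.53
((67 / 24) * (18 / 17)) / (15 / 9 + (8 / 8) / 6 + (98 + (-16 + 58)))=603 / 28934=0.02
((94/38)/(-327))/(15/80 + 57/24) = -752/254733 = -0.00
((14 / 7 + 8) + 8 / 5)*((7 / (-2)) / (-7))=29 / 5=5.80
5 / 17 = 0.29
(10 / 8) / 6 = 5 / 24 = 0.21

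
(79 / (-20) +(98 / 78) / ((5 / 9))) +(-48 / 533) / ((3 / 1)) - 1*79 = -860459 / 10660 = -80.72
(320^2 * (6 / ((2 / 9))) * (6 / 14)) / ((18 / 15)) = 6912000 / 7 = 987428.57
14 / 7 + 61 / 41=143 / 41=3.49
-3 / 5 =-0.60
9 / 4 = 2.25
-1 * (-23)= 23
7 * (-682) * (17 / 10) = -40579 / 5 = -8115.80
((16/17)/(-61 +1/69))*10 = -690/4471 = -0.15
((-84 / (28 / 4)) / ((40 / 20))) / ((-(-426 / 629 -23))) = -3774 / 14893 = -0.25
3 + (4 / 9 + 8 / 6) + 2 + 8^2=637 / 9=70.78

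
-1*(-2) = 2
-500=-500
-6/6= -1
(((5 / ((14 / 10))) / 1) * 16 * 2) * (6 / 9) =1600 / 21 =76.19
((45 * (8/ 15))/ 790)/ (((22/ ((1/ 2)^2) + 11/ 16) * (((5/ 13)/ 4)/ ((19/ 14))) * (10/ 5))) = 15808/ 6539225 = 0.00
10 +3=13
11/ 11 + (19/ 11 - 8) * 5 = -30.36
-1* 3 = -3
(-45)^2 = 2025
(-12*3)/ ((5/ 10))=-72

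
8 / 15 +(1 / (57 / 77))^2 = 38309 / 16245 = 2.36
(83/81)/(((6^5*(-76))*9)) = -83/430821504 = -0.00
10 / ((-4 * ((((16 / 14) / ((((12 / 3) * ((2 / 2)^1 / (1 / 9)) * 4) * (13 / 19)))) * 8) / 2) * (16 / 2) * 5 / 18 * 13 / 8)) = -567 / 38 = -14.92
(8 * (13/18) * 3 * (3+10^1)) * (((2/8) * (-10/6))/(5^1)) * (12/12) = -18.78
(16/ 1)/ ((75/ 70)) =224/ 15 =14.93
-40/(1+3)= -10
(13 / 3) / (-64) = -13 / 192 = -0.07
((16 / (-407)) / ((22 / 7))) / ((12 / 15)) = -70 / 4477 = -0.02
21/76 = 0.28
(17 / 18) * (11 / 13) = 187 / 234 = 0.80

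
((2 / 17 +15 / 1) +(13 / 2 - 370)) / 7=-49.77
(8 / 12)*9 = 6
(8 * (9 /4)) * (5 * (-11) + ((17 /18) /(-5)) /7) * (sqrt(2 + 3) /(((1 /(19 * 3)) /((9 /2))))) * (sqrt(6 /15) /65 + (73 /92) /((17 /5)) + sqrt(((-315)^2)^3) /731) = -10227876618397869 * sqrt(5) /941528 - 17784171 * sqrt(2) /4550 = -24290549605.13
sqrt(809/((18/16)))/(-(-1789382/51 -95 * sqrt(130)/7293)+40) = -35530 * sqrt(52585)/2524030123063941+47904415702 * sqrt(1618)/2524030123063941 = 0.00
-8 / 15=-0.53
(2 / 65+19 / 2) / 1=1239 / 130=9.53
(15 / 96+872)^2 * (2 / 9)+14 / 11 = 952011067 / 5632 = 169036.06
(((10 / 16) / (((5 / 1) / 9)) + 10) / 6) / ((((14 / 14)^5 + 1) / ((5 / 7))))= 445 / 672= 0.66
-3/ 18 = -1/ 6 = -0.17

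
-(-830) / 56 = 415 / 28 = 14.82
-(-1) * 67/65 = 67/65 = 1.03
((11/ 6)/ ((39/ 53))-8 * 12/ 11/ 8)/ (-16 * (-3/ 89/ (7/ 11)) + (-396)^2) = 2245915/ 251471810304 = 0.00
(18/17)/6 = 3/17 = 0.18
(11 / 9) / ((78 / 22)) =121 / 351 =0.34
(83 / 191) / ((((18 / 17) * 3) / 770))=543235 / 5157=105.34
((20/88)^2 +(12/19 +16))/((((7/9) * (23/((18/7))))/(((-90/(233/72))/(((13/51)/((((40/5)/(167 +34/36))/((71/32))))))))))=-193105988997120/34376572748089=-5.62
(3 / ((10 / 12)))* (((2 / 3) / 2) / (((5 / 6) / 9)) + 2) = 504 / 25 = 20.16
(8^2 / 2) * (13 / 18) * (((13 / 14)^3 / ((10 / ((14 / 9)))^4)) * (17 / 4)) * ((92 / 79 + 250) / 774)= 11239696013 / 752210448750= 0.01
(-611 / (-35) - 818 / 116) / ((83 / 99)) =2091177 / 168490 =12.41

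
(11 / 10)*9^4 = 72171 / 10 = 7217.10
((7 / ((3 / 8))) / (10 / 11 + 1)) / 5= 88 / 45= 1.96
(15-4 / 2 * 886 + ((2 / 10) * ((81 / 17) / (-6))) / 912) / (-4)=90801769 / 206720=439.25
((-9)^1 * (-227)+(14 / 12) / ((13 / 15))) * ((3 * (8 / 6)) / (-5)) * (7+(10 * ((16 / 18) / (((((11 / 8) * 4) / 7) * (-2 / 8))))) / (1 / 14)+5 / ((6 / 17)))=6444748097 / 6435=1001514.86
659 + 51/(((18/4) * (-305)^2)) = 183910459/279075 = 659.00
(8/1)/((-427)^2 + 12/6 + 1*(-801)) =4/90765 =0.00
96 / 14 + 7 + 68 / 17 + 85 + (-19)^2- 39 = 2974 / 7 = 424.86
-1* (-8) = 8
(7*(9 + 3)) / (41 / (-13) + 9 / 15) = -2730 / 83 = -32.89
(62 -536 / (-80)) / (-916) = -3 / 40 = -0.08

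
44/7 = 6.29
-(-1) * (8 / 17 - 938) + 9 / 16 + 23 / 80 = -936.68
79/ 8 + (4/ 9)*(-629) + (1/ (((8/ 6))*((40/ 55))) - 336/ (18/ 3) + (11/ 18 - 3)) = -94187/ 288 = -327.04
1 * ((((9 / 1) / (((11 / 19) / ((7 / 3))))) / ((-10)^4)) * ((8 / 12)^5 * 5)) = 266 / 111375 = 0.00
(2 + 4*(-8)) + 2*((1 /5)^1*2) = -146 /5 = -29.20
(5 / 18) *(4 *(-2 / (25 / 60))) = -16 / 3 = -5.33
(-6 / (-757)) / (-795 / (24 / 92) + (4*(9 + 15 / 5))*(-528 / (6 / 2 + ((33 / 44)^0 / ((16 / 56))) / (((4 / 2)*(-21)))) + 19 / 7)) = -420 / 615032977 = -0.00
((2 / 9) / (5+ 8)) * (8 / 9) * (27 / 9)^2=16 / 117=0.14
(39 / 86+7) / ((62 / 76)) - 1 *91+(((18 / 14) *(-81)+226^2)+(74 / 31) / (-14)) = 50889.82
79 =79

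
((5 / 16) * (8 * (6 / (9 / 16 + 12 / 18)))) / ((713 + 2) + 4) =720 / 42421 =0.02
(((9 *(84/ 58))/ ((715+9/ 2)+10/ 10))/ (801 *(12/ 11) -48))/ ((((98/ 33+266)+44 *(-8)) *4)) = -2079/ 31519239280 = -0.00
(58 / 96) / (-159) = -29 / 7632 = -0.00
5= 5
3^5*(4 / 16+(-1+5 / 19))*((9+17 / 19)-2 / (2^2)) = -3209787 / 2888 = -1111.42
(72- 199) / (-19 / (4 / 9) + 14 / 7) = 3.12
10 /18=5 /9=0.56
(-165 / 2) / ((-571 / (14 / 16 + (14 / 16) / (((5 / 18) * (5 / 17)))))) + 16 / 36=870869 / 411120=2.12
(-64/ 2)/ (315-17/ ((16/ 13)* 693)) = -354816/ 3492499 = -0.10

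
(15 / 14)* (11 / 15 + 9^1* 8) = 1091 / 14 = 77.93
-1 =-1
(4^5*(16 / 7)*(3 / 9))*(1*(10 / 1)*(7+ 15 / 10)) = 1392640 / 21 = 66316.19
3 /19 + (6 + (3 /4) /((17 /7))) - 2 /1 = 5771 /1292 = 4.47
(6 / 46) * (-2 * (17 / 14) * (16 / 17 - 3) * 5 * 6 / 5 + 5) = 105 / 23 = 4.57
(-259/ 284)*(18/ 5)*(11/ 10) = -25641/ 7100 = -3.61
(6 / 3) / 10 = 1 / 5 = 0.20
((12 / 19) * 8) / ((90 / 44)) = 2.47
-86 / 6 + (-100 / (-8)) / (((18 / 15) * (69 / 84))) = -1.65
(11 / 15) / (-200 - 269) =-11 / 7035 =-0.00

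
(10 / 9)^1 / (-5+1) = -5 / 18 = -0.28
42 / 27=14 / 9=1.56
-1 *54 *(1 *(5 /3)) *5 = -450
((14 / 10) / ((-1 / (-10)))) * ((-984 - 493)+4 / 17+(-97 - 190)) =-24692.71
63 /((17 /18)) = 1134 /17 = 66.71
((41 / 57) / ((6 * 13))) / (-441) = -41 / 1960686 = -0.00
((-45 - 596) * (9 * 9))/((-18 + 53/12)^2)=-7476624/26569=-281.40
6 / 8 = 3 / 4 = 0.75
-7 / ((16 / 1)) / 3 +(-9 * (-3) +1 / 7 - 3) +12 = 12095 / 336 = 36.00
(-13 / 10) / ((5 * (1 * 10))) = -13 / 500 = -0.03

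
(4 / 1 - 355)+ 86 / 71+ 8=-24267 / 71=-341.79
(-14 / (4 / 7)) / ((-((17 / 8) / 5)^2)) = 39200 / 289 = 135.64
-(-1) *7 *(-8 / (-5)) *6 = 67.20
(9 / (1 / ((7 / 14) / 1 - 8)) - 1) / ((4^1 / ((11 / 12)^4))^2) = -29367166697 / 13759414272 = -2.13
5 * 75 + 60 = 435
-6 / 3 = -2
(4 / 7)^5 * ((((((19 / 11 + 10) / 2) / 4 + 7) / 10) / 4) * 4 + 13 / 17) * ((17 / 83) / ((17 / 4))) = 1234176 / 260861447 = 0.00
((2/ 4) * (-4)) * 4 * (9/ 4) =-18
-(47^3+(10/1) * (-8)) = -103743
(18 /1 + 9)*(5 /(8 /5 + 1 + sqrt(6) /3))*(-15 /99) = -43875 /5027 + 5625*sqrt(6) /5027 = -5.99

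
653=653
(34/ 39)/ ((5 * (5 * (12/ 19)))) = 323/ 5850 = 0.06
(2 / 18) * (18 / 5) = 2 / 5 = 0.40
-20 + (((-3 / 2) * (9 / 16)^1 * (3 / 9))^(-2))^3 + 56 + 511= 1364440051 / 531441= 2567.43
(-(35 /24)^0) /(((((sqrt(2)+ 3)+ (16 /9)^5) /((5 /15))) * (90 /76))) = -101864935638 /7477116519635+ 4907326194 * sqrt(2) /7477116519635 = -0.01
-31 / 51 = -0.61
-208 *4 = -832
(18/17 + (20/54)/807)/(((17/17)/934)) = 366475448/370413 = 989.37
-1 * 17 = -17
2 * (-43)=-86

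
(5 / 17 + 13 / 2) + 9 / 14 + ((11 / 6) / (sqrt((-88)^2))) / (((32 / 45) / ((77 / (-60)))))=1803317 / 243712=7.40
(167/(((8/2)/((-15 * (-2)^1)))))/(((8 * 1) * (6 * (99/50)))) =20875/1584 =13.18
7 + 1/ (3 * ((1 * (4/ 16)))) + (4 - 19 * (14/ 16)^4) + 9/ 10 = 128771/ 61440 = 2.10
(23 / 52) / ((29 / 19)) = 437 / 1508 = 0.29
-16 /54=-8 /27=-0.30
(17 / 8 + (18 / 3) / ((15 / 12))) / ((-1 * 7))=-277 / 280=-0.99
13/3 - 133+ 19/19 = -383/3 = -127.67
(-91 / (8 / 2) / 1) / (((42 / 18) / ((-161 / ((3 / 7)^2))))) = 102557 / 12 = 8546.42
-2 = -2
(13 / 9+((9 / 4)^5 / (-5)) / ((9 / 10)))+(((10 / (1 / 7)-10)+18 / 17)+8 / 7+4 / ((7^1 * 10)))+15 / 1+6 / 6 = 26199011 / 391680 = 66.89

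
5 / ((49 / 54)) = 270 / 49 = 5.51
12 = 12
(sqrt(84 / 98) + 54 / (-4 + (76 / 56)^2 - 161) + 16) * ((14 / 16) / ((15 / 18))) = 3 * sqrt(42) / 20 + 526134 / 31979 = 17.42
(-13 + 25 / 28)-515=-14759 / 28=-527.11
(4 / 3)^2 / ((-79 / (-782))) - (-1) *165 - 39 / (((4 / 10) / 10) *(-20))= 657953 / 2844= 231.35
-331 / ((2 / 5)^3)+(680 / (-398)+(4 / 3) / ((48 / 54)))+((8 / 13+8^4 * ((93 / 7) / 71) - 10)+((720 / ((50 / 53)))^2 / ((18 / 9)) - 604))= 286218.11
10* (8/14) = 40/7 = 5.71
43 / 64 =0.67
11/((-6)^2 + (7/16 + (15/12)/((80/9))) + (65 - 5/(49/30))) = 34496/308949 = 0.11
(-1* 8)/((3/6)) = -16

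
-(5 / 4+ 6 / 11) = -79 / 44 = -1.80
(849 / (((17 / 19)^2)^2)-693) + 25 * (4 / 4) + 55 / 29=1595258184 / 2422109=658.62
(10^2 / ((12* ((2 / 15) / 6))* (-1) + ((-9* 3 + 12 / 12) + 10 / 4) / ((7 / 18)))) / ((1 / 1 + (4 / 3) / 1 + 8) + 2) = -31500 / 235801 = -0.13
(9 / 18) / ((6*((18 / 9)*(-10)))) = -1 / 240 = -0.00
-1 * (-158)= 158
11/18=0.61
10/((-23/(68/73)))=-680/1679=-0.41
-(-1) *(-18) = -18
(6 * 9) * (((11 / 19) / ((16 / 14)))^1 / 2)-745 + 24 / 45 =-1666199 / 2280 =-730.79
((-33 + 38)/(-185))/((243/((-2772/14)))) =22/999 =0.02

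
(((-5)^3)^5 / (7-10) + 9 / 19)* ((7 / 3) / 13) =4058837890814 / 2223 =1825838007.56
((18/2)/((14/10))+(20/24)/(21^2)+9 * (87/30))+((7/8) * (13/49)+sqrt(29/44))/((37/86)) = 43 * sqrt(319)/407+32376227/979020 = 34.96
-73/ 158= -0.46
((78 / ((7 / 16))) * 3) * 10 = 37440 / 7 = 5348.57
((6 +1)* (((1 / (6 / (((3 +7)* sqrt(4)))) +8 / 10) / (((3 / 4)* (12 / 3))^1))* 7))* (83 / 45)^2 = 20928782 / 91125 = 229.67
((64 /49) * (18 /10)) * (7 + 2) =5184 /245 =21.16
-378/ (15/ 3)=-378/ 5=-75.60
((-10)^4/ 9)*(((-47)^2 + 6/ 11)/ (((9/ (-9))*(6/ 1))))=-121525000/ 297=-409175.08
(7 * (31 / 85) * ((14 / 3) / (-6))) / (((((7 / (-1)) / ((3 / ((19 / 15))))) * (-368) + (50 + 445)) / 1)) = -1519 / 1210723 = -0.00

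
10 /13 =0.77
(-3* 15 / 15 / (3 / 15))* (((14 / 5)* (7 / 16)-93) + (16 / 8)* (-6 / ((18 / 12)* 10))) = 11109 / 8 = 1388.62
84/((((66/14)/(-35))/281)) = -175241.82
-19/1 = -19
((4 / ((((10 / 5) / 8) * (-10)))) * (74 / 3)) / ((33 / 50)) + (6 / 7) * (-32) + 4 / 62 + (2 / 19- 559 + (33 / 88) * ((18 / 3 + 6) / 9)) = -527002853 / 816354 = -645.56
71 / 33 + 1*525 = 17396 / 33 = 527.15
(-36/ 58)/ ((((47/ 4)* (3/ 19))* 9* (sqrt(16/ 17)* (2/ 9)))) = -57* sqrt(17)/ 1363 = -0.17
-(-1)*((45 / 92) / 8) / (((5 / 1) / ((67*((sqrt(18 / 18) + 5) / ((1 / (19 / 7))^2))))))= 36.22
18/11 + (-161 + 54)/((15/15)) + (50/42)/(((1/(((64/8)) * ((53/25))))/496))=2289005/231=9909.11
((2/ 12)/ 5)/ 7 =1/ 210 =0.00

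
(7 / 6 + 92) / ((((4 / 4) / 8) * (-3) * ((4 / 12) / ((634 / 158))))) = -708812 / 237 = -2990.77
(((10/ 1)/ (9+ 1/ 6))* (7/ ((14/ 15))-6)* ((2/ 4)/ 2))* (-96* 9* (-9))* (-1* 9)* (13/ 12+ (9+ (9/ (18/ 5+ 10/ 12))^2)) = -79130095236/ 194579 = -406673.36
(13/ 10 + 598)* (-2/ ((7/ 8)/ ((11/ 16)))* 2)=-65923/ 35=-1883.51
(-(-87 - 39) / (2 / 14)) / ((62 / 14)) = 6174 / 31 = 199.16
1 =1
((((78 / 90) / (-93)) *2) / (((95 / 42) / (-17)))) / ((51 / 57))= 364 / 2325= 0.16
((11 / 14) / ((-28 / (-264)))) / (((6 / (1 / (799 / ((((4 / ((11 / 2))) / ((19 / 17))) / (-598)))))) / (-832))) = 0.00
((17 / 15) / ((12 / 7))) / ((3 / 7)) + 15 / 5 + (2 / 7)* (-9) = 7451 / 3780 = 1.97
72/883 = 0.08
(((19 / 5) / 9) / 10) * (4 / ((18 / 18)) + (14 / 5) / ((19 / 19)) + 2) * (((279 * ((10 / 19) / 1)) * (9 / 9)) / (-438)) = -682 / 5475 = -0.12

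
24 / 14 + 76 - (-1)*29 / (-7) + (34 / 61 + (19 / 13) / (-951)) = 391317926 / 5279001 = 74.13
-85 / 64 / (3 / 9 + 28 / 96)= -17 / 8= -2.12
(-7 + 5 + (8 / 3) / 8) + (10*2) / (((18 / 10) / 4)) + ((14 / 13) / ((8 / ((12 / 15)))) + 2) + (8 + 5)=33863 / 585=57.89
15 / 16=0.94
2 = 2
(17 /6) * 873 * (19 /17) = 2764.50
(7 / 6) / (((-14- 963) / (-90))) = 105 / 977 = 0.11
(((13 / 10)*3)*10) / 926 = 39 / 926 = 0.04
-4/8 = -0.50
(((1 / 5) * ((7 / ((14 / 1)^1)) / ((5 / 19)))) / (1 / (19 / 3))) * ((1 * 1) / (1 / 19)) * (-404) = -18473.57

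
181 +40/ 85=3085/ 17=181.47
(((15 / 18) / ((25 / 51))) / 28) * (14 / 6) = 17 / 120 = 0.14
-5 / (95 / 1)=-1 / 19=-0.05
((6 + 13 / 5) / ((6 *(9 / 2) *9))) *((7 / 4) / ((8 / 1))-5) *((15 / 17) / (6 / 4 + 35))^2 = -215 / 2174232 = -0.00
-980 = -980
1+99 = 100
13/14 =0.93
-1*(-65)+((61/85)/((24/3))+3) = 68.09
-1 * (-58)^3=195112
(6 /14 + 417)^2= 174246.61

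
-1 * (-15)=15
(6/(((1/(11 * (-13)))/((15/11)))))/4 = -585/2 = -292.50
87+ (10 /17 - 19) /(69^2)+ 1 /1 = 7122143 /80937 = 88.00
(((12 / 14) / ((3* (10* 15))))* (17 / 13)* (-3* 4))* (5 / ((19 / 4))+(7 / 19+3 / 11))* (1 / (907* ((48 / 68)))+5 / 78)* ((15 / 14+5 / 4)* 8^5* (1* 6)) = -48214867968 / 31776745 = -1517.30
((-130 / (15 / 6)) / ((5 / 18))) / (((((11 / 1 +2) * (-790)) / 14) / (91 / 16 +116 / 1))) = 122661 / 3950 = 31.05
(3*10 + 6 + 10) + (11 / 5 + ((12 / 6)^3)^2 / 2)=401 / 5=80.20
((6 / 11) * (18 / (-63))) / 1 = -12 / 77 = -0.16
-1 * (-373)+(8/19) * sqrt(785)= 8 * sqrt(785)/19+373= 384.80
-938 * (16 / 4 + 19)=-21574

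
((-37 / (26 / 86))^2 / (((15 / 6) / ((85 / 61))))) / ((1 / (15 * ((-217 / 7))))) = -40019552610 / 10309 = -3882001.42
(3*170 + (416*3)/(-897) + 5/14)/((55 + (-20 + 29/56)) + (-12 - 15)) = 218516/3657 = 59.75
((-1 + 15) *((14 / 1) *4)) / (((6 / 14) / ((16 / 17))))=87808 / 51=1721.73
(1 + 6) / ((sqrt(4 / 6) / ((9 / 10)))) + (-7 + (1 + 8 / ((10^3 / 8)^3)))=1.72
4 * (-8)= -32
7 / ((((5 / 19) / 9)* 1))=1197 / 5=239.40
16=16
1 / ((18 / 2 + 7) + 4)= 1 / 20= 0.05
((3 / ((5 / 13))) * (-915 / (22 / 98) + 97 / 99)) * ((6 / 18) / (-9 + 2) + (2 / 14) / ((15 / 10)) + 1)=-33297.99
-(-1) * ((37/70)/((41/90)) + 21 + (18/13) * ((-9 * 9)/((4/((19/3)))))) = -1159719/7462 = -155.42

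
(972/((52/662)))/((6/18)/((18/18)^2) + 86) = 482598/3367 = 143.33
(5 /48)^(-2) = 2304 /25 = 92.16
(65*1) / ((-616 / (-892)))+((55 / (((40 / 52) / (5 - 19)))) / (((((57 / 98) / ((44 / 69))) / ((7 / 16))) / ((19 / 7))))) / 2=-35543573 / 63756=-557.49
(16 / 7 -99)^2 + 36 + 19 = 461024 / 49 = 9408.65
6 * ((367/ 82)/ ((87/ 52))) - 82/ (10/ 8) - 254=-1804602/ 5945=-303.55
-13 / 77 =-0.17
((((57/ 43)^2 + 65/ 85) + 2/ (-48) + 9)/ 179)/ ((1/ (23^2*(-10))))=-22907220875/ 67518084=-339.28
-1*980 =-980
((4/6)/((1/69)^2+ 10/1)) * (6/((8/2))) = 4761/47611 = 0.10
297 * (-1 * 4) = -1188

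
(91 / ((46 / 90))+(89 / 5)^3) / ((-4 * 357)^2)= 8363081 / 2931327000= 0.00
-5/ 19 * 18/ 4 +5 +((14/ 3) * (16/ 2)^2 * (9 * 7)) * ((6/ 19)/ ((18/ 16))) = 10571/ 2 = 5285.50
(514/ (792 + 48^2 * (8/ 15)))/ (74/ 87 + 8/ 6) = 7453/ 63992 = 0.12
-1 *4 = -4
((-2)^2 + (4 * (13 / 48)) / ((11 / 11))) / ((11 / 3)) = 61 / 44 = 1.39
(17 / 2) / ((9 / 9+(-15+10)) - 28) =-17 / 64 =-0.27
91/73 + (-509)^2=18913004/73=259082.25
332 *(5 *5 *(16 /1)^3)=33996800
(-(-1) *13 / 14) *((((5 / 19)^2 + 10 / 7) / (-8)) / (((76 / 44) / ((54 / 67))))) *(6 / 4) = -43841655 / 360289552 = -0.12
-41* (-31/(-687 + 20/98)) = -62279/33653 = -1.85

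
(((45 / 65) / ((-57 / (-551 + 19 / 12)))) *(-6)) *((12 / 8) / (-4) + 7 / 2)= -26025 / 208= -125.12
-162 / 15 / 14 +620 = 21673 / 35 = 619.23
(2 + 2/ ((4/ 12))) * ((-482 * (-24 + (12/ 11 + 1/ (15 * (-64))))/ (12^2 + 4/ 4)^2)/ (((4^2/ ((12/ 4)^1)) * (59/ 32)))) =58305371/ 136452250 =0.43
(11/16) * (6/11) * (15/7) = 45/56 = 0.80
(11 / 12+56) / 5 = 683 / 60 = 11.38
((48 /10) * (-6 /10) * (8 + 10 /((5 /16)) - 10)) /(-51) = 144 /85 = 1.69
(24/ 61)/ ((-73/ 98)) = -2352/ 4453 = -0.53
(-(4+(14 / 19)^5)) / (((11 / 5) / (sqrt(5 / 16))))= -13052775*sqrt(5) / 27237089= -1.07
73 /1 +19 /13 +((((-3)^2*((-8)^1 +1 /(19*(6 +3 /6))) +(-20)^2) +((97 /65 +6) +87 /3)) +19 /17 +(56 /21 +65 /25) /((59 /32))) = 1646242159 /3716115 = 443.00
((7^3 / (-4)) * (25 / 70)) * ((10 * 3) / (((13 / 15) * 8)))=-55125 / 416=-132.51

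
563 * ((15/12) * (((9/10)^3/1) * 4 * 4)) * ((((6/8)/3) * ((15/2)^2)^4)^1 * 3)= 126225541265625/2048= 61633565071.11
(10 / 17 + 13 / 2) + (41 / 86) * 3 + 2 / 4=13185 / 1462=9.02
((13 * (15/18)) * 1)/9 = 65/54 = 1.20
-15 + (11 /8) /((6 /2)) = -349 /24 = -14.54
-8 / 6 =-4 / 3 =-1.33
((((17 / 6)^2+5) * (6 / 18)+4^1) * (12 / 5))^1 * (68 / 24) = 15317 / 270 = 56.73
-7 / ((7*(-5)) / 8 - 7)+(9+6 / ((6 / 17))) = 346 / 13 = 26.62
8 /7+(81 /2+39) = 1129 /14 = 80.64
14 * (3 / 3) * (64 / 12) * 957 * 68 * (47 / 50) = 114186688 / 25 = 4567467.52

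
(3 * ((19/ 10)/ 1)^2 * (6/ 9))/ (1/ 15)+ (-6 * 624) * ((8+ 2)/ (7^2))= -655.78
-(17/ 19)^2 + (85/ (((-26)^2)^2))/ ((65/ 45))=-0.80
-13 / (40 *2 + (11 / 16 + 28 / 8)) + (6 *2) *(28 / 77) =62368 / 14817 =4.21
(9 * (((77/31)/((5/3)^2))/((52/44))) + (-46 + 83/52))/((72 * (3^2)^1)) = -1515047/26114400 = -0.06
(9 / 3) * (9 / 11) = 27 / 11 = 2.45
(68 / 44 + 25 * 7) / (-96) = -1.84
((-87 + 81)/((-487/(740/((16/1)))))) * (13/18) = 2405/5844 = 0.41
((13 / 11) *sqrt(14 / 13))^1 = sqrt(182) / 11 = 1.23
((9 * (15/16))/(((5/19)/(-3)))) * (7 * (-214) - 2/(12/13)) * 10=23087565/16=1442972.81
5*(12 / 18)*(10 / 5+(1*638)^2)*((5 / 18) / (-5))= -678410 / 9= -75378.89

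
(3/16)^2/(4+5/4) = 3/448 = 0.01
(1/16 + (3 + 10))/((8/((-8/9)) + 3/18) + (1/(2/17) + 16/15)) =285/16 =17.81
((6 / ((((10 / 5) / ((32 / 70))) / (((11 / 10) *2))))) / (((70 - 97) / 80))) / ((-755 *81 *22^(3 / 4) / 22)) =2816 *22^(1 / 4) / 19263825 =0.00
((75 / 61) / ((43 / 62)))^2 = 21622500 / 6880129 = 3.14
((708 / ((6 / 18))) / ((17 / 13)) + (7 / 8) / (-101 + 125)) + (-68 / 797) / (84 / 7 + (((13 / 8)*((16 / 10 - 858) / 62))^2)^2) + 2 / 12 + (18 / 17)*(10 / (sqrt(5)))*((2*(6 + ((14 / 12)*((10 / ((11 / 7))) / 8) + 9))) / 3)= 4205*sqrt(5) / 187 + 845378265468931262464639593 / 520412627339257874510656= 1674.72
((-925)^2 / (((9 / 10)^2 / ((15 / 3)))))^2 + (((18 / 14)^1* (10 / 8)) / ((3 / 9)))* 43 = 5124658984413086605 / 183708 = 27895676750131.11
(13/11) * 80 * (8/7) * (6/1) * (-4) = -2593.25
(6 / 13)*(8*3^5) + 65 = 12509 / 13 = 962.23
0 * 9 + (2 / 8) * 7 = 7 / 4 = 1.75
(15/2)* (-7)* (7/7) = -105/2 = -52.50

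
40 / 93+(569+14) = 54259 / 93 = 583.43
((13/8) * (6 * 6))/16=117/32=3.66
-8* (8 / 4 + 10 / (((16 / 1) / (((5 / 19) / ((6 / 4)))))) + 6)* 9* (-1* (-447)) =-261000.95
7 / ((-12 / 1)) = -7 / 12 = -0.58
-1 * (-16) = 16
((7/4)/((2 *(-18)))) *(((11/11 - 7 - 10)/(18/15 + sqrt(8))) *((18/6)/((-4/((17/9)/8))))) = 595/23616 - 2975 *sqrt(2)/70848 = -0.03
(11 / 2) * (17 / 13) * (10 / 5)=187 / 13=14.38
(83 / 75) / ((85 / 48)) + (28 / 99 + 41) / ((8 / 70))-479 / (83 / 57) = 2297736079 / 69844500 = 32.90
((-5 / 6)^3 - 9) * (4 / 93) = -2069 / 5022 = -0.41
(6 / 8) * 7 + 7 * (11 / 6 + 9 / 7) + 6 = 397 / 12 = 33.08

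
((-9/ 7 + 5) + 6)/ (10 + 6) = 17/ 28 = 0.61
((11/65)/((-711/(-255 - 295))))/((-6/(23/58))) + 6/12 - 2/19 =5898865/15278679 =0.39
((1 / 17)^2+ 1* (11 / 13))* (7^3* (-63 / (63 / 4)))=-1165.67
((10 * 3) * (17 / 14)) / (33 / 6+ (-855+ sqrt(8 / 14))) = -288830 / 6735397 - 680 * sqrt(7) / 47147779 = -0.04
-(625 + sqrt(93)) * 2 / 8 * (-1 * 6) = 3 * sqrt(93) / 2 + 1875 / 2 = 951.97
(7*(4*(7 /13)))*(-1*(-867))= 169932 /13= 13071.69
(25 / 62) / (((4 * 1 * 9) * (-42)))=-25 / 93744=-0.00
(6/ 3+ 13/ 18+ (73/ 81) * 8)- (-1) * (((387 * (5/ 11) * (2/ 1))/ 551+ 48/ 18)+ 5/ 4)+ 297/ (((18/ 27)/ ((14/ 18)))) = 708893813/ 1963764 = 360.99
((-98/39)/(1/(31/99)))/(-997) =3038/3849417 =0.00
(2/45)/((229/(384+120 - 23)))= 962/10305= 0.09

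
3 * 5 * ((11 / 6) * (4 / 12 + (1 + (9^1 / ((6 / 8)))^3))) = 142670 / 3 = 47556.67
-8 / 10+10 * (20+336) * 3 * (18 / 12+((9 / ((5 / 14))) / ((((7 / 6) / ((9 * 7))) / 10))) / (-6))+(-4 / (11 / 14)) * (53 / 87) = -115826781368 / 4785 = -24206223.90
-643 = -643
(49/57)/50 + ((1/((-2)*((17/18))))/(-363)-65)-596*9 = -31827131707/5862450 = -5428.98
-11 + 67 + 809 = 865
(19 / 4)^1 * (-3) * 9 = -513 / 4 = -128.25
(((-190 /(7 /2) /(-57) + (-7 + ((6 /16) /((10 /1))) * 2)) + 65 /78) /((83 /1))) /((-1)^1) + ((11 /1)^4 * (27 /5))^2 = 726331917516547 /116200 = 6250704970.02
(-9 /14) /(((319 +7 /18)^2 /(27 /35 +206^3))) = -446094909846 /8097495245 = -55.09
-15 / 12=-5 / 4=-1.25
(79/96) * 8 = 79/12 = 6.58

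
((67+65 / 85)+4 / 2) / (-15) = -1186 / 255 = -4.65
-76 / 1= -76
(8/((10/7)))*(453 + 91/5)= 65968/25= 2638.72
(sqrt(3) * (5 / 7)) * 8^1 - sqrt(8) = -2 * sqrt(2) + 40 * sqrt(3) / 7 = 7.07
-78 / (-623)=78 / 623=0.13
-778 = -778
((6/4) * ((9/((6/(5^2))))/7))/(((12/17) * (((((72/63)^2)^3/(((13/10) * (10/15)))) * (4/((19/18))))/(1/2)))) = 352862965/603979776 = 0.58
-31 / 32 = -0.97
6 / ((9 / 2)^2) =8 / 27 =0.30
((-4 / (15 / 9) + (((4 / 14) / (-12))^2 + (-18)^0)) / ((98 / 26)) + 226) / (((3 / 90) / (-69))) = -2242781083 / 4802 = -467051.45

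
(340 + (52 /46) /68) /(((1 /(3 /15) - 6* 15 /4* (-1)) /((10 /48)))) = 88631 /34408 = 2.58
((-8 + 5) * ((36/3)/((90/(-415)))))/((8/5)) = 415/4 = 103.75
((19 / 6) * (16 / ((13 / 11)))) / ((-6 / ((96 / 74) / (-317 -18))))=0.03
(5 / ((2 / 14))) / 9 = 35 / 9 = 3.89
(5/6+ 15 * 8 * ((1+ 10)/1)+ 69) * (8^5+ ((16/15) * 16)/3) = 6149245312/135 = 45549965.27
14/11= 1.27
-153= -153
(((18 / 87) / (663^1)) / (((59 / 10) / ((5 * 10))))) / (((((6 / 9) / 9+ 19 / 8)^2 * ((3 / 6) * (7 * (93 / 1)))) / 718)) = 22332672000 / 22962192906107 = 0.00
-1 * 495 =-495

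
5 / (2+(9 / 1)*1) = 5 / 11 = 0.45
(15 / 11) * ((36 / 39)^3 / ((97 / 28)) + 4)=5.76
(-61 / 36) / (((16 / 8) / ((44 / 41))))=-671 / 738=-0.91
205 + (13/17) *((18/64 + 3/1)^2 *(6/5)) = 1870315/8704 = 214.88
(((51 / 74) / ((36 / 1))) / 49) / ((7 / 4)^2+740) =34 / 64664271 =0.00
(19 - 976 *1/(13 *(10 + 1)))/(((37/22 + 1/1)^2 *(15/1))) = 76604/678795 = 0.11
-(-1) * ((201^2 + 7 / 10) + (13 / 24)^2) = 116357741 / 2880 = 40401.99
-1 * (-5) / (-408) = -5 / 408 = -0.01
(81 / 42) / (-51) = -9 / 238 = -0.04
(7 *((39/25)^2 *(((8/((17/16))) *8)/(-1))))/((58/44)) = -239855616/308125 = -778.44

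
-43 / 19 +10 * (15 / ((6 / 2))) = 907 / 19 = 47.74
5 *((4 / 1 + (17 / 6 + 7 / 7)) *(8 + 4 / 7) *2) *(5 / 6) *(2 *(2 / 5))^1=9400 / 21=447.62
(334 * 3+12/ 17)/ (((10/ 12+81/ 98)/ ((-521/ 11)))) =-652751001/ 22814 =-28611.86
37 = 37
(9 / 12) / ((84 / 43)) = 43 / 112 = 0.38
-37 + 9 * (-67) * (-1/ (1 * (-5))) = -788/ 5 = -157.60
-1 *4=-4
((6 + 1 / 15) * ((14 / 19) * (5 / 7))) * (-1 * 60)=-3640 / 19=-191.58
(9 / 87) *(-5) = -0.52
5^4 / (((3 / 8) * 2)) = 2500 / 3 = 833.33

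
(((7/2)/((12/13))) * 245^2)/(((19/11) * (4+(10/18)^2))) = 1622295675/53048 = 30581.66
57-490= -433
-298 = -298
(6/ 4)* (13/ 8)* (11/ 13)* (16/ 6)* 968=5324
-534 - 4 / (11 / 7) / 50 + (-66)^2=1051036 / 275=3821.95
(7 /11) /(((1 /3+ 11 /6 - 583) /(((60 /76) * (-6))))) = 756 /145673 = 0.01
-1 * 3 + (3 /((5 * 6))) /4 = -119 /40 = -2.98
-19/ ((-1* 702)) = 19/ 702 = 0.03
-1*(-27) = 27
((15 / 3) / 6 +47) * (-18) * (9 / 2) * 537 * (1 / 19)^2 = -4161213 / 722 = -5763.45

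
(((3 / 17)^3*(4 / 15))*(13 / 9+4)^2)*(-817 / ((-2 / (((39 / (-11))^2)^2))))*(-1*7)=-7059243635262 / 359656165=-19627.76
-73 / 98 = -0.74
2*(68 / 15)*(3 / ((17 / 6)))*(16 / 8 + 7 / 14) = 24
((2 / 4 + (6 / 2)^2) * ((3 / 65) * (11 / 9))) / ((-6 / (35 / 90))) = -1463 / 42120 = -0.03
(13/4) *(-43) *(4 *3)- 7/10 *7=-16819/10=-1681.90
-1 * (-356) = 356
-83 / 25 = -3.32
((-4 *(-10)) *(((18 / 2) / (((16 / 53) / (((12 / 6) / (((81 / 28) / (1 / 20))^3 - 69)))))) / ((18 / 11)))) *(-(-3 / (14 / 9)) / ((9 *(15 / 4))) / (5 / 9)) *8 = 342804 / 55338715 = 0.01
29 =29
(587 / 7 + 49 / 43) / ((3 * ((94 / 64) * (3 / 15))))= 1364480 / 14147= 96.45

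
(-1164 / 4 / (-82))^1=291 / 82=3.55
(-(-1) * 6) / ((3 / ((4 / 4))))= 2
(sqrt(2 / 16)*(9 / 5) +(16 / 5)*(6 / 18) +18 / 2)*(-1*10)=-302 / 3-9*sqrt(2) / 2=-107.03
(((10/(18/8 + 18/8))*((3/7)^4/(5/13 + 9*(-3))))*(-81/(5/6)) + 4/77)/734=744160/1676860801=0.00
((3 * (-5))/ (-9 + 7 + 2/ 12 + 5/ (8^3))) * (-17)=-391680/ 2801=-139.84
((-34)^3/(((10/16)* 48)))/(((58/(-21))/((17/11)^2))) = 19877998/17545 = 1132.97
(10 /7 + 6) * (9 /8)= 117 /14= 8.36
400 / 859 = 0.47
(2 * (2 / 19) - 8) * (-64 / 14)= 4736 / 133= 35.61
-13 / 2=-6.50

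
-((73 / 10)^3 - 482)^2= -8645838289 / 1000000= -8645.84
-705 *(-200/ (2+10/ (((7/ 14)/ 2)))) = 23500/ 7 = 3357.14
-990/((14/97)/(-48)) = 2304720/7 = 329245.71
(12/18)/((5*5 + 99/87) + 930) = 29/41592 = 0.00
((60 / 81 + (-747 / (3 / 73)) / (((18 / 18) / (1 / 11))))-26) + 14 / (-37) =-1678.09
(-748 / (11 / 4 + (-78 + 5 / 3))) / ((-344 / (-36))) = 40392 / 37969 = 1.06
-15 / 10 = -3 / 2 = -1.50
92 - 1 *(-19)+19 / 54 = 6013 / 54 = 111.35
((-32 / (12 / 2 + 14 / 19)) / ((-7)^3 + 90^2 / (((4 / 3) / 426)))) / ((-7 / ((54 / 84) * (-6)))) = -513 / 507170972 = -0.00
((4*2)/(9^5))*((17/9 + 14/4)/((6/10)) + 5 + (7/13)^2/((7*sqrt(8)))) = 14*sqrt(2)/9979281 + 3020/1594323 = 0.00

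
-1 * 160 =-160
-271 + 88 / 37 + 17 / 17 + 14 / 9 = -88600 / 333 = -266.07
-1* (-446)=446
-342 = -342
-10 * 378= -3780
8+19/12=115/12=9.58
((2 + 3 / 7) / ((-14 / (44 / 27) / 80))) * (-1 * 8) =239360 / 1323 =180.92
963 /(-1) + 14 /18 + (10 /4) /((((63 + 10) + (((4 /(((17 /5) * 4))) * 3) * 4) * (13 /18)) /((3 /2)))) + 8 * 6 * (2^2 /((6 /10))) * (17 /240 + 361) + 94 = 15906269725 /138708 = 114674.49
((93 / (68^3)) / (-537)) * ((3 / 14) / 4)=-93 / 3151866368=-0.00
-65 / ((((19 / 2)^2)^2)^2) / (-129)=16640 / 2190879632289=0.00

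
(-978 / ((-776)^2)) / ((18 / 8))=-163 / 225816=-0.00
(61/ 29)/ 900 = 61/ 26100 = 0.00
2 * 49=98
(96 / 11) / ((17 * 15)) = 32 / 935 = 0.03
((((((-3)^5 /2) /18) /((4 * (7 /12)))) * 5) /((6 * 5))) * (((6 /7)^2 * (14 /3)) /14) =-0.12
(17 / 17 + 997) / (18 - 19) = -998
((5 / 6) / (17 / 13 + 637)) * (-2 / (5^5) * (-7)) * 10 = 91 / 1555875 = 0.00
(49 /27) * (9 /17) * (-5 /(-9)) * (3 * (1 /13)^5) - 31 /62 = -56807339 /113615658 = -0.50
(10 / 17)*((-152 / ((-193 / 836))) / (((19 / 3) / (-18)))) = -1100.74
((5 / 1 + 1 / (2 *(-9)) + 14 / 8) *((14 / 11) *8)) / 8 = 1687 / 198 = 8.52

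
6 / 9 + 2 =8 / 3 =2.67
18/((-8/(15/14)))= -135/56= -2.41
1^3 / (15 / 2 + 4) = 2 / 23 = 0.09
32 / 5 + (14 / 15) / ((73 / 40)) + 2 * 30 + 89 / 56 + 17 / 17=4261783 / 61320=69.50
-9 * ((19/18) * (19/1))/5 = -361/10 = -36.10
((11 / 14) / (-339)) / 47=-11 / 223062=-0.00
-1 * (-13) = 13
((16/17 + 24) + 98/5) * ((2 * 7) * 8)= 424032/85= 4988.61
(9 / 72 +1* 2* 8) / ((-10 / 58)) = -3741 / 40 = -93.52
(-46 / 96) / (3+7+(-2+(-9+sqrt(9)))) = -23 / 96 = -0.24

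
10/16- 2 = -11/8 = -1.38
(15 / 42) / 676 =5 / 9464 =0.00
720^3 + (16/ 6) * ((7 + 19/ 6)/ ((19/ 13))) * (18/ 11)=78008838344/ 209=373248030.35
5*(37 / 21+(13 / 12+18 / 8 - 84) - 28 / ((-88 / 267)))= 13975 / 462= 30.25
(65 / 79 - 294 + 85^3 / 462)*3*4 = 75630986 / 6083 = 12433.17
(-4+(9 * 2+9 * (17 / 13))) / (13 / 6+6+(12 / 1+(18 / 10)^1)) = 1.17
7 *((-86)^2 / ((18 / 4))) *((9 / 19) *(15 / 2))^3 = 3538292625 / 6859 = 515861.30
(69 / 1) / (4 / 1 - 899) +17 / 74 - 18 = -1182031 / 66230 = -17.85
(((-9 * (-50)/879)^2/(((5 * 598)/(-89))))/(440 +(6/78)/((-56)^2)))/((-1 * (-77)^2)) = 4272000/1428562676647469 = 0.00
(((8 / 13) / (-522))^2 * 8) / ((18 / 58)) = 128 / 3572829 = 0.00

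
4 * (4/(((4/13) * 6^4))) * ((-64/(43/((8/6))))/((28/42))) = -416/3483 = -0.12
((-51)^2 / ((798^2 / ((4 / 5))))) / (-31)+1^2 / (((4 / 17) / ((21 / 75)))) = 65248941 / 54835900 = 1.19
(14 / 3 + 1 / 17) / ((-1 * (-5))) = 241 / 255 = 0.95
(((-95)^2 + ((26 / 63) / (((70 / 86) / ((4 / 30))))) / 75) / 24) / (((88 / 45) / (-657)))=-1634297928853 / 12936000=-126337.19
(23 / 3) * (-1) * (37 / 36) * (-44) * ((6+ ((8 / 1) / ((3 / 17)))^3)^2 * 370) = 21918627521958308680 / 19683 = 1113581645173922.10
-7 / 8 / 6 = -7 / 48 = -0.15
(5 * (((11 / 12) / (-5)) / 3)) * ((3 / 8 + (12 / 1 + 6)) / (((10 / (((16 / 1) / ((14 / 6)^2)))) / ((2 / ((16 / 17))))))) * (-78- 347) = 47685 / 32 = 1490.16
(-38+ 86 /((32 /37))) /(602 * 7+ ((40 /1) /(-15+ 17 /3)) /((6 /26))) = 6881 /469888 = 0.01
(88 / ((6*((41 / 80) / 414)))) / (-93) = -161920 / 1271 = -127.40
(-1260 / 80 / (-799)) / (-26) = -63 / 83096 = -0.00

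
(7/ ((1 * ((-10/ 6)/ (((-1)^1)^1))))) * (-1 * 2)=-42/ 5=-8.40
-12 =-12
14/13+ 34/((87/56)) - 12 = 12398/1131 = 10.96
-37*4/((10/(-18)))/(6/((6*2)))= 2664/5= 532.80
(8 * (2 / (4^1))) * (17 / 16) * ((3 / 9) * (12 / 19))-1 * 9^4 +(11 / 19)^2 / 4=-9472671 / 1444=-6560.02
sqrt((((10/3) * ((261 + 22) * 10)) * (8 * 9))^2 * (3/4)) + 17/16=17/16 + 339600 * sqrt(3)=588205.52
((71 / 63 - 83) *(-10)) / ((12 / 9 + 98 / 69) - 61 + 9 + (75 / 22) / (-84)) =-104397920 / 6284679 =-16.61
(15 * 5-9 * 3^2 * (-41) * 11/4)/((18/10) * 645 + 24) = 7.77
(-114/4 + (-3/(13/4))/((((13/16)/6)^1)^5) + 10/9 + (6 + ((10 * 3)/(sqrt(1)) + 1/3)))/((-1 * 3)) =1760427910567/260647686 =6754.05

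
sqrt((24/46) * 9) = 6 * sqrt(69)/23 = 2.17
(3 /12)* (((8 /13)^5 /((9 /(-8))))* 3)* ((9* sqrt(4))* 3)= -1179648 /371293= -3.18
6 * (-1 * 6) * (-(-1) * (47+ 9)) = -2016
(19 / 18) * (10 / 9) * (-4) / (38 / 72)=-80 / 9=-8.89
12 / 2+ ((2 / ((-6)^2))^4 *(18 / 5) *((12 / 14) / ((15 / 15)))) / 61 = 12451321 / 2075220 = 6.00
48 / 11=4.36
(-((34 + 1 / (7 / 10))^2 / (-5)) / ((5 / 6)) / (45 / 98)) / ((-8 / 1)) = -30752 / 375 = -82.01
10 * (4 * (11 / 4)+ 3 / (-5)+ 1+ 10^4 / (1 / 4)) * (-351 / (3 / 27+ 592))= -1263960126 / 5329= -237185.24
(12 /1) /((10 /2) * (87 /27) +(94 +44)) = 108 /1387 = 0.08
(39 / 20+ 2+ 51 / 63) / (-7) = -0.68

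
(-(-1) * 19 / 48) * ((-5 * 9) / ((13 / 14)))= -1995 / 104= -19.18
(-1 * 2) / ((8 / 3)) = -3 / 4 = -0.75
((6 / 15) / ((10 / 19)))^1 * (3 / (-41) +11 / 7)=1634 / 1435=1.14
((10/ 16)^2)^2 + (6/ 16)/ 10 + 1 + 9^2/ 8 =231733/ 20480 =11.32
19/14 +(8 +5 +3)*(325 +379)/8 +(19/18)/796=141353017/100296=1409.36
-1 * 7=-7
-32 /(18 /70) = -1120 /9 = -124.44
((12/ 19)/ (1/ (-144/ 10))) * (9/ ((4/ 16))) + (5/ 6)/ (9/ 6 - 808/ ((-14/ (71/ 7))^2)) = -189364874107/ 578367885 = -327.41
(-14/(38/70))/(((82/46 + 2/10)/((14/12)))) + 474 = 5962879/12996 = 458.82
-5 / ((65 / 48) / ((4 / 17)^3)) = -3072 / 63869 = -0.05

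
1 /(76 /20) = 5 /19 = 0.26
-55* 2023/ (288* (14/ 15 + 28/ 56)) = -556325/ 2064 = -269.54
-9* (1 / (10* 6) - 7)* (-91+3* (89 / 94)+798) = 16774665 / 376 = 44613.47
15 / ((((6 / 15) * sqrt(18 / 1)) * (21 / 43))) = 1075 * sqrt(2) / 84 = 18.10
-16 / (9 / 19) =-304 / 9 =-33.78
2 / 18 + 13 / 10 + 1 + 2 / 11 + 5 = 7517 / 990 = 7.59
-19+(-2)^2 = -15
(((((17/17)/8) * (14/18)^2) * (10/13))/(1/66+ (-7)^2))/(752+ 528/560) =18865/11969374482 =0.00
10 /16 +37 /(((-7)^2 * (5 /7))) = 471 /280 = 1.68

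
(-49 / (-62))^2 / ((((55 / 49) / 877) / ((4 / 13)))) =103178173 / 687115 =150.16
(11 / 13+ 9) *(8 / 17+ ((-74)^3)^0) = 3200 / 221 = 14.48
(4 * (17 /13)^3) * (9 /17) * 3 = 14.21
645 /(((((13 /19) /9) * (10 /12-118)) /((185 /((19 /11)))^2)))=-3898347750 /4693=-830672.86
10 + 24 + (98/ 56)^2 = 593/ 16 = 37.06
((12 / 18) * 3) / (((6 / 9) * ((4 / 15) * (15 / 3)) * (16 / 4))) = 9 / 16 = 0.56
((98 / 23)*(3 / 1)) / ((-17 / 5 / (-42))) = 61740 / 391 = 157.90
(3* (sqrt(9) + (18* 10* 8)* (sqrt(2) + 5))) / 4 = 1080* sqrt(2) + 21609 / 4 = 6929.60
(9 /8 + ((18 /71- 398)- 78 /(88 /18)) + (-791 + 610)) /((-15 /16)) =2472442 /3905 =633.15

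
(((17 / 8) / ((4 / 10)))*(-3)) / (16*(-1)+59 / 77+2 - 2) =385 / 368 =1.05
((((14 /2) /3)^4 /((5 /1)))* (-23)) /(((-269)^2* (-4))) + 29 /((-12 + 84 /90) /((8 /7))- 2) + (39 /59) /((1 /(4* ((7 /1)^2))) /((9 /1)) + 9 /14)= -1600610903979317 /1100564401996260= -1.45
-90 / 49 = -1.84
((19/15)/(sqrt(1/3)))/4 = 0.55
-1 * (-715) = 715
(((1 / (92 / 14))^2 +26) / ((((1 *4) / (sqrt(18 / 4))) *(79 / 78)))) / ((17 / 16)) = 6442605 *sqrt(2) / 710447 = 12.82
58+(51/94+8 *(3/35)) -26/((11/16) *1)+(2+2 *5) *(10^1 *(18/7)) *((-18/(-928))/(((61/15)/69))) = 122.96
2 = 2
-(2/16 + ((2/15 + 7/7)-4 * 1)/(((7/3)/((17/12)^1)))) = 1357/840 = 1.62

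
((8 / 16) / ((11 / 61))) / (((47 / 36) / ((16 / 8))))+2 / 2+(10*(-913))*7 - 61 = -33070294 / 517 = -63965.75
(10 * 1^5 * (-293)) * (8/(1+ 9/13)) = -152360/11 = -13850.91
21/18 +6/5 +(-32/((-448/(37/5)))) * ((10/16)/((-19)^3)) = 27270829/11523120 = 2.37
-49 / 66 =-0.74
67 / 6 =11.17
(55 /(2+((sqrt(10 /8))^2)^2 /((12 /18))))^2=3097600 /19321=160.32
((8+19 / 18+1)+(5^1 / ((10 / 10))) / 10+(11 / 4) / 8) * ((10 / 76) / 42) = 0.03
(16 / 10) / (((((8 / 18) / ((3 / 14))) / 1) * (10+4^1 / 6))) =81 / 1120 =0.07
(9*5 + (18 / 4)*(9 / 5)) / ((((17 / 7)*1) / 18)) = 33453 / 85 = 393.56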